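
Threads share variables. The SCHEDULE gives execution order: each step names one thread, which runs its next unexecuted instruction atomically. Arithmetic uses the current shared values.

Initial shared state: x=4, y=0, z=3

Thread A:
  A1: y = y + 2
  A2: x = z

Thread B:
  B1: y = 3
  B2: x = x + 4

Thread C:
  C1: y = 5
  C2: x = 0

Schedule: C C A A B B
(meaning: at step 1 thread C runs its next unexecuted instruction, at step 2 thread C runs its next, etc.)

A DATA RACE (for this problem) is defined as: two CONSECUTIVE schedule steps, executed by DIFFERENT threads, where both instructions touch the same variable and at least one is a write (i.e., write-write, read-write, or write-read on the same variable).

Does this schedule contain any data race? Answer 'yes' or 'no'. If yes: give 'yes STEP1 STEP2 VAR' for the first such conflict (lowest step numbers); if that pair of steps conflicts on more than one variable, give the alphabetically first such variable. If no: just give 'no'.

Answer: no

Derivation:
Steps 1,2: same thread (C). No race.
Steps 2,3: C(r=-,w=x) vs A(r=y,w=y). No conflict.
Steps 3,4: same thread (A). No race.
Steps 4,5: A(r=z,w=x) vs B(r=-,w=y). No conflict.
Steps 5,6: same thread (B). No race.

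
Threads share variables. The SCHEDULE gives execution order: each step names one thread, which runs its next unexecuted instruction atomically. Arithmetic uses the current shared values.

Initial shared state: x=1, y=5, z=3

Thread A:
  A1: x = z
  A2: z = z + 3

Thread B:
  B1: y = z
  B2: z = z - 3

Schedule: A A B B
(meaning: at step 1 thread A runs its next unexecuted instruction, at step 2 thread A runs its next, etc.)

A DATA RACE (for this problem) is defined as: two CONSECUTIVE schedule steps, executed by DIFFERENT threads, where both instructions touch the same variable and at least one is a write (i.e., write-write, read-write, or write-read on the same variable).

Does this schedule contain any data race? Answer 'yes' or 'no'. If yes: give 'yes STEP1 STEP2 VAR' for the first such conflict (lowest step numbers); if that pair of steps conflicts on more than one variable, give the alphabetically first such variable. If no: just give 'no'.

Answer: yes 2 3 z

Derivation:
Steps 1,2: same thread (A). No race.
Steps 2,3: A(z = z + 3) vs B(y = z). RACE on z (W-R).
Steps 3,4: same thread (B). No race.
First conflict at steps 2,3.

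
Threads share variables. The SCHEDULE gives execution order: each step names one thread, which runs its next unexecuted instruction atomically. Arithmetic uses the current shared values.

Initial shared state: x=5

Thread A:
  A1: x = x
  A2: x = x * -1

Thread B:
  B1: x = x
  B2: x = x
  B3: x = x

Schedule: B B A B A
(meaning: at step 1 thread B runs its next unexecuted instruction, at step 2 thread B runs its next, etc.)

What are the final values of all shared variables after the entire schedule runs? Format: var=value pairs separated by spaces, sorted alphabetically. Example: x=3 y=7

Answer: x=-5

Derivation:
Step 1: thread B executes B1 (x = x). Shared: x=5. PCs: A@0 B@1
Step 2: thread B executes B2 (x = x). Shared: x=5. PCs: A@0 B@2
Step 3: thread A executes A1 (x = x). Shared: x=5. PCs: A@1 B@2
Step 4: thread B executes B3 (x = x). Shared: x=5. PCs: A@1 B@3
Step 5: thread A executes A2 (x = x * -1). Shared: x=-5. PCs: A@2 B@3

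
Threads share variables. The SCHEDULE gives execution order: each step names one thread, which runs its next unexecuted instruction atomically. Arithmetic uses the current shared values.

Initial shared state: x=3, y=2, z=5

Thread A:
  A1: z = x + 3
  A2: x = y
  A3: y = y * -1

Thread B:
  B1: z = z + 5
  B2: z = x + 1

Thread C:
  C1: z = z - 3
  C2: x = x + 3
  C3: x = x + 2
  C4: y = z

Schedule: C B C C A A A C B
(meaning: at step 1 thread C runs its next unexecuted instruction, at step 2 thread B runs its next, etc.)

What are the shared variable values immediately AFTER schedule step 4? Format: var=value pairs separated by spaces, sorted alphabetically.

Answer: x=8 y=2 z=7

Derivation:
Step 1: thread C executes C1 (z = z - 3). Shared: x=3 y=2 z=2. PCs: A@0 B@0 C@1
Step 2: thread B executes B1 (z = z + 5). Shared: x=3 y=2 z=7. PCs: A@0 B@1 C@1
Step 3: thread C executes C2 (x = x + 3). Shared: x=6 y=2 z=7. PCs: A@0 B@1 C@2
Step 4: thread C executes C3 (x = x + 2). Shared: x=8 y=2 z=7. PCs: A@0 B@1 C@3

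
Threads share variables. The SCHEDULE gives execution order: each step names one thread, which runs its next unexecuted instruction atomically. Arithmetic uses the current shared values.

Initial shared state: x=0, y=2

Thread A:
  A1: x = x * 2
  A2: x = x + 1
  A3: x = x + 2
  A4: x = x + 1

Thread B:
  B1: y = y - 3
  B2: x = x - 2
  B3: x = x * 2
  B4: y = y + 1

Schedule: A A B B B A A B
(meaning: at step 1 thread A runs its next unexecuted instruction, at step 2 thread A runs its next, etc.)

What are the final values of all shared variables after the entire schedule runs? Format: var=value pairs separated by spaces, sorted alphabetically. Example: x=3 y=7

Step 1: thread A executes A1 (x = x * 2). Shared: x=0 y=2. PCs: A@1 B@0
Step 2: thread A executes A2 (x = x + 1). Shared: x=1 y=2. PCs: A@2 B@0
Step 3: thread B executes B1 (y = y - 3). Shared: x=1 y=-1. PCs: A@2 B@1
Step 4: thread B executes B2 (x = x - 2). Shared: x=-1 y=-1. PCs: A@2 B@2
Step 5: thread B executes B3 (x = x * 2). Shared: x=-2 y=-1. PCs: A@2 B@3
Step 6: thread A executes A3 (x = x + 2). Shared: x=0 y=-1. PCs: A@3 B@3
Step 7: thread A executes A4 (x = x + 1). Shared: x=1 y=-1. PCs: A@4 B@3
Step 8: thread B executes B4 (y = y + 1). Shared: x=1 y=0. PCs: A@4 B@4

Answer: x=1 y=0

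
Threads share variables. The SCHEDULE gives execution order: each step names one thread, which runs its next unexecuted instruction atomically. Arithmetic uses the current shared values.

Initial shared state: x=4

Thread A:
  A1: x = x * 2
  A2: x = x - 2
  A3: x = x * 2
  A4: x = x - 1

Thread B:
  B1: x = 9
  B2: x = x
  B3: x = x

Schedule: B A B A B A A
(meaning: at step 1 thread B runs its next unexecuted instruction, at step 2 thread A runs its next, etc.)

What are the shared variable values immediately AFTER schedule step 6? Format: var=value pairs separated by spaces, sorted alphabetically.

Step 1: thread B executes B1 (x = 9). Shared: x=9. PCs: A@0 B@1
Step 2: thread A executes A1 (x = x * 2). Shared: x=18. PCs: A@1 B@1
Step 3: thread B executes B2 (x = x). Shared: x=18. PCs: A@1 B@2
Step 4: thread A executes A2 (x = x - 2). Shared: x=16. PCs: A@2 B@2
Step 5: thread B executes B3 (x = x). Shared: x=16. PCs: A@2 B@3
Step 6: thread A executes A3 (x = x * 2). Shared: x=32. PCs: A@3 B@3

Answer: x=32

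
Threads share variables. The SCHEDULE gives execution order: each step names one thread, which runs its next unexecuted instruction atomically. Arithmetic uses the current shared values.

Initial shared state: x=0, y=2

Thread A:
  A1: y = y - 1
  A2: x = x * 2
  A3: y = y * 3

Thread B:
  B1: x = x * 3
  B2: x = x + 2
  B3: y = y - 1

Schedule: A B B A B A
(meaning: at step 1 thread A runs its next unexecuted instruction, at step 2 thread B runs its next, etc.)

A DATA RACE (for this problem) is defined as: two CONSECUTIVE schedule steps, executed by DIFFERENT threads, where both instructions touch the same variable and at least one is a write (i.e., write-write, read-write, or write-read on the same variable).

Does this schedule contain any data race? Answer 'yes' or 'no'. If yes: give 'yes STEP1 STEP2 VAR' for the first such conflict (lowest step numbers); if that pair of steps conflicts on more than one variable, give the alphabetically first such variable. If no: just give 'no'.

Answer: yes 3 4 x

Derivation:
Steps 1,2: A(r=y,w=y) vs B(r=x,w=x). No conflict.
Steps 2,3: same thread (B). No race.
Steps 3,4: B(x = x + 2) vs A(x = x * 2). RACE on x (W-W).
Steps 4,5: A(r=x,w=x) vs B(r=y,w=y). No conflict.
Steps 5,6: B(y = y - 1) vs A(y = y * 3). RACE on y (W-W).
First conflict at steps 3,4.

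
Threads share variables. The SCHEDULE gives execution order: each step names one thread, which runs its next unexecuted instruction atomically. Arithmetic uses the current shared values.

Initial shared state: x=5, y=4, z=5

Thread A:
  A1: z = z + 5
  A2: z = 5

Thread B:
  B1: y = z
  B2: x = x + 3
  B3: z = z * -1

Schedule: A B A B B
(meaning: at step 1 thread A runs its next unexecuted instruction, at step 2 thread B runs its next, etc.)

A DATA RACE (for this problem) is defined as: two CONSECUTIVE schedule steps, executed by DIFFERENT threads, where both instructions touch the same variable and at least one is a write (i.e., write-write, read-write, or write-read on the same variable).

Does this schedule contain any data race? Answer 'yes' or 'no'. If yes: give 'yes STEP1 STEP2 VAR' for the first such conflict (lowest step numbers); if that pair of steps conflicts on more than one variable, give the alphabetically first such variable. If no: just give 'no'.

Answer: yes 1 2 z

Derivation:
Steps 1,2: A(z = z + 5) vs B(y = z). RACE on z (W-R).
Steps 2,3: B(y = z) vs A(z = 5). RACE on z (R-W).
Steps 3,4: A(r=-,w=z) vs B(r=x,w=x). No conflict.
Steps 4,5: same thread (B). No race.
First conflict at steps 1,2.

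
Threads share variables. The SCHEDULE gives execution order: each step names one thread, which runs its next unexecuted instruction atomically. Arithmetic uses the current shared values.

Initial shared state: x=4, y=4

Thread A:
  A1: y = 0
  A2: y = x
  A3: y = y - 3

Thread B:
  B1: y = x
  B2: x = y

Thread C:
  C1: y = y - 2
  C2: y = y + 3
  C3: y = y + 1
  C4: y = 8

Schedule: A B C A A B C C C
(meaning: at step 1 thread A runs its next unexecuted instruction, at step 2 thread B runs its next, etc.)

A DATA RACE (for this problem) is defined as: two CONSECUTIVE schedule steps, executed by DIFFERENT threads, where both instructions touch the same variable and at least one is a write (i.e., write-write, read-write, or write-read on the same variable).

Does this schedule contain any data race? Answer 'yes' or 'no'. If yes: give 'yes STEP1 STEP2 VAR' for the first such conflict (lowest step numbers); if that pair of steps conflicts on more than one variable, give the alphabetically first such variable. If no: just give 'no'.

Answer: yes 1 2 y

Derivation:
Steps 1,2: A(y = 0) vs B(y = x). RACE on y (W-W).
Steps 2,3: B(y = x) vs C(y = y - 2). RACE on y (W-W).
Steps 3,4: C(y = y - 2) vs A(y = x). RACE on y (W-W).
Steps 4,5: same thread (A). No race.
Steps 5,6: A(y = y - 3) vs B(x = y). RACE on y (W-R).
Steps 6,7: B(x = y) vs C(y = y + 3). RACE on y (R-W).
Steps 7,8: same thread (C). No race.
Steps 8,9: same thread (C). No race.
First conflict at steps 1,2.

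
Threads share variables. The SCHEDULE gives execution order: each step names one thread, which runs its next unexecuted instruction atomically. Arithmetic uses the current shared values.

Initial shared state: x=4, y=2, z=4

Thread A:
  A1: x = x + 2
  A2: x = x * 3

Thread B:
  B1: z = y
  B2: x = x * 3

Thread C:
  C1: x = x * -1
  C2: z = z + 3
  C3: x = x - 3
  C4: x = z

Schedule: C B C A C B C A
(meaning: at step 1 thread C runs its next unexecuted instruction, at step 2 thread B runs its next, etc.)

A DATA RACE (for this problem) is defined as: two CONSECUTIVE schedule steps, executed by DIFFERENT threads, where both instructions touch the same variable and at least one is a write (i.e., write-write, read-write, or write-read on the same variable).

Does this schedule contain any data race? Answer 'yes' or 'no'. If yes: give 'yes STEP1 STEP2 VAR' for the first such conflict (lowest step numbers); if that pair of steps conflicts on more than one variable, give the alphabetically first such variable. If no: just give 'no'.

Answer: yes 2 3 z

Derivation:
Steps 1,2: C(r=x,w=x) vs B(r=y,w=z). No conflict.
Steps 2,3: B(z = y) vs C(z = z + 3). RACE on z (W-W).
Steps 3,4: C(r=z,w=z) vs A(r=x,w=x). No conflict.
Steps 4,5: A(x = x + 2) vs C(x = x - 3). RACE on x (W-W).
Steps 5,6: C(x = x - 3) vs B(x = x * 3). RACE on x (W-W).
Steps 6,7: B(x = x * 3) vs C(x = z). RACE on x (W-W).
Steps 7,8: C(x = z) vs A(x = x * 3). RACE on x (W-W).
First conflict at steps 2,3.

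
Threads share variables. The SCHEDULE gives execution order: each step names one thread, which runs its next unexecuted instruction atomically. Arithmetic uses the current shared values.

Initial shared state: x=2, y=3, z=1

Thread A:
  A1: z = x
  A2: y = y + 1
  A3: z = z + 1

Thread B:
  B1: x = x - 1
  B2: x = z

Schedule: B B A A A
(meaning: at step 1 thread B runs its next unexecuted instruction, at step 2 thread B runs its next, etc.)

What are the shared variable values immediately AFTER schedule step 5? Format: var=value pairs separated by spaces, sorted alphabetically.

Step 1: thread B executes B1 (x = x - 1). Shared: x=1 y=3 z=1. PCs: A@0 B@1
Step 2: thread B executes B2 (x = z). Shared: x=1 y=3 z=1. PCs: A@0 B@2
Step 3: thread A executes A1 (z = x). Shared: x=1 y=3 z=1. PCs: A@1 B@2
Step 4: thread A executes A2 (y = y + 1). Shared: x=1 y=4 z=1. PCs: A@2 B@2
Step 5: thread A executes A3 (z = z + 1). Shared: x=1 y=4 z=2. PCs: A@3 B@2

Answer: x=1 y=4 z=2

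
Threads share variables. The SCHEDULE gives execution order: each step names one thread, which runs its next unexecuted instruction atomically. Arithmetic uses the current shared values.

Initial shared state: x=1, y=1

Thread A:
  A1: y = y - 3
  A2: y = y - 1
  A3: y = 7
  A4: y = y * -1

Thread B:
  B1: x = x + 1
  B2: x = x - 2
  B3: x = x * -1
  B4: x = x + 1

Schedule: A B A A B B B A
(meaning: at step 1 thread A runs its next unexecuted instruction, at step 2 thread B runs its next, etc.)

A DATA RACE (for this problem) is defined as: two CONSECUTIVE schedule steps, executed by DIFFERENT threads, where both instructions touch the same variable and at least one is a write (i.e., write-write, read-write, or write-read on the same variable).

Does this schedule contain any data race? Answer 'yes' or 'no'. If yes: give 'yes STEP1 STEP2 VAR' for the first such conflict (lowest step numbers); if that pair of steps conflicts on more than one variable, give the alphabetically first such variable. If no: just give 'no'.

Answer: no

Derivation:
Steps 1,2: A(r=y,w=y) vs B(r=x,w=x). No conflict.
Steps 2,3: B(r=x,w=x) vs A(r=y,w=y). No conflict.
Steps 3,4: same thread (A). No race.
Steps 4,5: A(r=-,w=y) vs B(r=x,w=x). No conflict.
Steps 5,6: same thread (B). No race.
Steps 6,7: same thread (B). No race.
Steps 7,8: B(r=x,w=x) vs A(r=y,w=y). No conflict.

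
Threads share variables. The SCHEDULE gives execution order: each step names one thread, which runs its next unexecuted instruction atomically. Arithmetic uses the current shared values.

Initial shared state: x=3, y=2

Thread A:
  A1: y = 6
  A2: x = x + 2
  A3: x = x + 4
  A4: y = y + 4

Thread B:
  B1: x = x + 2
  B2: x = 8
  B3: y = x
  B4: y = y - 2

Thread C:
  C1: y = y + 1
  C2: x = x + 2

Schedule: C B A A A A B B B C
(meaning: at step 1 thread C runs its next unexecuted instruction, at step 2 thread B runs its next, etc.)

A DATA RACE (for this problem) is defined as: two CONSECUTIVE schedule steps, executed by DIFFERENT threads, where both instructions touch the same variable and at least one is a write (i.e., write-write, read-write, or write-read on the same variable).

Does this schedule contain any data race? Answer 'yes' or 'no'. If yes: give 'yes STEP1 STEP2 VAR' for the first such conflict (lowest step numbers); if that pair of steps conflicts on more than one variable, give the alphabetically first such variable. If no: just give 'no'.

Steps 1,2: C(r=y,w=y) vs B(r=x,w=x). No conflict.
Steps 2,3: B(r=x,w=x) vs A(r=-,w=y). No conflict.
Steps 3,4: same thread (A). No race.
Steps 4,5: same thread (A). No race.
Steps 5,6: same thread (A). No race.
Steps 6,7: A(r=y,w=y) vs B(r=-,w=x). No conflict.
Steps 7,8: same thread (B). No race.
Steps 8,9: same thread (B). No race.
Steps 9,10: B(r=y,w=y) vs C(r=x,w=x). No conflict.

Answer: no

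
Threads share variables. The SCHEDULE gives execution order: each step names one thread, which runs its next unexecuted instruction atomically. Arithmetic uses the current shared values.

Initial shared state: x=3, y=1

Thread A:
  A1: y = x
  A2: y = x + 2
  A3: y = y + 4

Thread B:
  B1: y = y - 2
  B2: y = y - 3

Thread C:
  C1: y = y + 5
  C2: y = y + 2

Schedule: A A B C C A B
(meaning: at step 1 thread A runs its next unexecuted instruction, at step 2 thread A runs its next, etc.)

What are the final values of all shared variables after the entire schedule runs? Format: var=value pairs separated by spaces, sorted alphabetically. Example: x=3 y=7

Answer: x=3 y=11

Derivation:
Step 1: thread A executes A1 (y = x). Shared: x=3 y=3. PCs: A@1 B@0 C@0
Step 2: thread A executes A2 (y = x + 2). Shared: x=3 y=5. PCs: A@2 B@0 C@0
Step 3: thread B executes B1 (y = y - 2). Shared: x=3 y=3. PCs: A@2 B@1 C@0
Step 4: thread C executes C1 (y = y + 5). Shared: x=3 y=8. PCs: A@2 B@1 C@1
Step 5: thread C executes C2 (y = y + 2). Shared: x=3 y=10. PCs: A@2 B@1 C@2
Step 6: thread A executes A3 (y = y + 4). Shared: x=3 y=14. PCs: A@3 B@1 C@2
Step 7: thread B executes B2 (y = y - 3). Shared: x=3 y=11. PCs: A@3 B@2 C@2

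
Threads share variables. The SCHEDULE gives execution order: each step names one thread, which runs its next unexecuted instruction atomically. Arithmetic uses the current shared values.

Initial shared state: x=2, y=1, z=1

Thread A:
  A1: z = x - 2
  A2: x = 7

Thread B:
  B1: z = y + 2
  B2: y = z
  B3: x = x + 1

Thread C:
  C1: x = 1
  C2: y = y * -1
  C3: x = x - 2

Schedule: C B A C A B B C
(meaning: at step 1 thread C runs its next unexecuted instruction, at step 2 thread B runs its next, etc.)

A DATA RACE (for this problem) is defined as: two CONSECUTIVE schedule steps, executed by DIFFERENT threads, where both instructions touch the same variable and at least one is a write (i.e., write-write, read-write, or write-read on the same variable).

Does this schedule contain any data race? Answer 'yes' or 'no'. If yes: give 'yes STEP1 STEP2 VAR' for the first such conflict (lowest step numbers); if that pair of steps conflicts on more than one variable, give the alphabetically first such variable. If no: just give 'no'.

Steps 1,2: C(r=-,w=x) vs B(r=y,w=z). No conflict.
Steps 2,3: B(z = y + 2) vs A(z = x - 2). RACE on z (W-W).
Steps 3,4: A(r=x,w=z) vs C(r=y,w=y). No conflict.
Steps 4,5: C(r=y,w=y) vs A(r=-,w=x). No conflict.
Steps 5,6: A(r=-,w=x) vs B(r=z,w=y). No conflict.
Steps 6,7: same thread (B). No race.
Steps 7,8: B(x = x + 1) vs C(x = x - 2). RACE on x (W-W).
First conflict at steps 2,3.

Answer: yes 2 3 z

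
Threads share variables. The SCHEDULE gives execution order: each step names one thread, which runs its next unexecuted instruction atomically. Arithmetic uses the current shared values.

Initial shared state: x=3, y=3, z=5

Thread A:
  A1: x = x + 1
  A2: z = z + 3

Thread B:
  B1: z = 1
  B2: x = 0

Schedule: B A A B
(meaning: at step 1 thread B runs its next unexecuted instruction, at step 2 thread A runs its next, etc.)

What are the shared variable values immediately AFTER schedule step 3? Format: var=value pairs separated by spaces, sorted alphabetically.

Answer: x=4 y=3 z=4

Derivation:
Step 1: thread B executes B1 (z = 1). Shared: x=3 y=3 z=1. PCs: A@0 B@1
Step 2: thread A executes A1 (x = x + 1). Shared: x=4 y=3 z=1. PCs: A@1 B@1
Step 3: thread A executes A2 (z = z + 3). Shared: x=4 y=3 z=4. PCs: A@2 B@1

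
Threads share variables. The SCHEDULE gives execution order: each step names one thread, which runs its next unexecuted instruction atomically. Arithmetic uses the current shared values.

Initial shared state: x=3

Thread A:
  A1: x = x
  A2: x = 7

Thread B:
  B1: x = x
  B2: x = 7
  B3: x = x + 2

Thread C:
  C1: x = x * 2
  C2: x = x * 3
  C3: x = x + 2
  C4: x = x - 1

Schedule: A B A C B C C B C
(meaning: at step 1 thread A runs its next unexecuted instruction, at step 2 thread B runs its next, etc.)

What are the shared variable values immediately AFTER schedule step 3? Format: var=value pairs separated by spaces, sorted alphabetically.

Step 1: thread A executes A1 (x = x). Shared: x=3. PCs: A@1 B@0 C@0
Step 2: thread B executes B1 (x = x). Shared: x=3. PCs: A@1 B@1 C@0
Step 3: thread A executes A2 (x = 7). Shared: x=7. PCs: A@2 B@1 C@0

Answer: x=7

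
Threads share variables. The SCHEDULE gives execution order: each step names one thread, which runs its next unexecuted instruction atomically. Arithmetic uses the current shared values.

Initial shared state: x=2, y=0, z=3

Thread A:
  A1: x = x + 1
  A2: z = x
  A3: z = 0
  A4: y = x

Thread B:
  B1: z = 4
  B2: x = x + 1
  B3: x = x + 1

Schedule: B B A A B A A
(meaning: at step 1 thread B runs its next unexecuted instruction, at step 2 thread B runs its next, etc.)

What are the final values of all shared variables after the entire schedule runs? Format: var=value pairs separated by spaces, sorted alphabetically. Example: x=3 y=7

Step 1: thread B executes B1 (z = 4). Shared: x=2 y=0 z=4. PCs: A@0 B@1
Step 2: thread B executes B2 (x = x + 1). Shared: x=3 y=0 z=4. PCs: A@0 B@2
Step 3: thread A executes A1 (x = x + 1). Shared: x=4 y=0 z=4. PCs: A@1 B@2
Step 4: thread A executes A2 (z = x). Shared: x=4 y=0 z=4. PCs: A@2 B@2
Step 5: thread B executes B3 (x = x + 1). Shared: x=5 y=0 z=4. PCs: A@2 B@3
Step 6: thread A executes A3 (z = 0). Shared: x=5 y=0 z=0. PCs: A@3 B@3
Step 7: thread A executes A4 (y = x). Shared: x=5 y=5 z=0. PCs: A@4 B@3

Answer: x=5 y=5 z=0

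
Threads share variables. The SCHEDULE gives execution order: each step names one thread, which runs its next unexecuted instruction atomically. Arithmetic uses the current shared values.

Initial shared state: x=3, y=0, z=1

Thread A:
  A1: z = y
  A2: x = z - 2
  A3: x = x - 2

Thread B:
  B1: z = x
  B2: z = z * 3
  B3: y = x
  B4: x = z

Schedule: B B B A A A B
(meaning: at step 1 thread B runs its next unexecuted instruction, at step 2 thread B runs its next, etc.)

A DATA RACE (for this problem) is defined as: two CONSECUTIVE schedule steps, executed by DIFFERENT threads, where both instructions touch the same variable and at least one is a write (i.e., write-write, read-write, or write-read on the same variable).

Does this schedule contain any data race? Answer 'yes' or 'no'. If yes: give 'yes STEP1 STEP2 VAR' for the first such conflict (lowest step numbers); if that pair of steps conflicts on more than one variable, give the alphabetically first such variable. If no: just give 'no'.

Steps 1,2: same thread (B). No race.
Steps 2,3: same thread (B). No race.
Steps 3,4: B(y = x) vs A(z = y). RACE on y (W-R).
Steps 4,5: same thread (A). No race.
Steps 5,6: same thread (A). No race.
Steps 6,7: A(x = x - 2) vs B(x = z). RACE on x (W-W).
First conflict at steps 3,4.

Answer: yes 3 4 y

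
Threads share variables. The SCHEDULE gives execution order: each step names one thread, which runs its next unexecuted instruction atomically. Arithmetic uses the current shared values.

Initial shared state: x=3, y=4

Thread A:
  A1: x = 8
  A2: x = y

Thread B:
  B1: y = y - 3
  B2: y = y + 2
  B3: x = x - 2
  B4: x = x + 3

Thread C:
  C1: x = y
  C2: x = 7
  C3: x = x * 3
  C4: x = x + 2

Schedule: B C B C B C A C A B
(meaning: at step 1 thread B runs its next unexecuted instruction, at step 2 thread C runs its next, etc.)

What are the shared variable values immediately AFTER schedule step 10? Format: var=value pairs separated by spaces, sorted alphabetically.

Answer: x=6 y=3

Derivation:
Step 1: thread B executes B1 (y = y - 3). Shared: x=3 y=1. PCs: A@0 B@1 C@0
Step 2: thread C executes C1 (x = y). Shared: x=1 y=1. PCs: A@0 B@1 C@1
Step 3: thread B executes B2 (y = y + 2). Shared: x=1 y=3. PCs: A@0 B@2 C@1
Step 4: thread C executes C2 (x = 7). Shared: x=7 y=3. PCs: A@0 B@2 C@2
Step 5: thread B executes B3 (x = x - 2). Shared: x=5 y=3. PCs: A@0 B@3 C@2
Step 6: thread C executes C3 (x = x * 3). Shared: x=15 y=3. PCs: A@0 B@3 C@3
Step 7: thread A executes A1 (x = 8). Shared: x=8 y=3. PCs: A@1 B@3 C@3
Step 8: thread C executes C4 (x = x + 2). Shared: x=10 y=3. PCs: A@1 B@3 C@4
Step 9: thread A executes A2 (x = y). Shared: x=3 y=3. PCs: A@2 B@3 C@4
Step 10: thread B executes B4 (x = x + 3). Shared: x=6 y=3. PCs: A@2 B@4 C@4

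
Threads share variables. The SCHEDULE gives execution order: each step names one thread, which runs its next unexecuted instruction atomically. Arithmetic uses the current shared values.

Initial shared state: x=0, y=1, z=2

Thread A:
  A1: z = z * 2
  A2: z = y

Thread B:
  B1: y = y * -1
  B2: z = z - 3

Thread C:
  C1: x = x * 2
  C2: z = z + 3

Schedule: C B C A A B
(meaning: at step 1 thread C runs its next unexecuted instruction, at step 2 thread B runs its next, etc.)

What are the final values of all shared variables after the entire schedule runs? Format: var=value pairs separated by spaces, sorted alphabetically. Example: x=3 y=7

Step 1: thread C executes C1 (x = x * 2). Shared: x=0 y=1 z=2. PCs: A@0 B@0 C@1
Step 2: thread B executes B1 (y = y * -1). Shared: x=0 y=-1 z=2. PCs: A@0 B@1 C@1
Step 3: thread C executes C2 (z = z + 3). Shared: x=0 y=-1 z=5. PCs: A@0 B@1 C@2
Step 4: thread A executes A1 (z = z * 2). Shared: x=0 y=-1 z=10. PCs: A@1 B@1 C@2
Step 5: thread A executes A2 (z = y). Shared: x=0 y=-1 z=-1. PCs: A@2 B@1 C@2
Step 6: thread B executes B2 (z = z - 3). Shared: x=0 y=-1 z=-4. PCs: A@2 B@2 C@2

Answer: x=0 y=-1 z=-4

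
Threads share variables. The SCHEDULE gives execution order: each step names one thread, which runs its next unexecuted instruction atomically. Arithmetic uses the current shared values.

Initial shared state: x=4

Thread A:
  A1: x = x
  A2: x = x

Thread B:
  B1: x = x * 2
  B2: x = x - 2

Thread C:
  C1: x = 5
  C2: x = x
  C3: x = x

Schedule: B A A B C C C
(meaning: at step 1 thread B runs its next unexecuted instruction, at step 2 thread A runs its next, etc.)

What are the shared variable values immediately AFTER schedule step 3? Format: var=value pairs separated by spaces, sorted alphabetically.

Answer: x=8

Derivation:
Step 1: thread B executes B1 (x = x * 2). Shared: x=8. PCs: A@0 B@1 C@0
Step 2: thread A executes A1 (x = x). Shared: x=8. PCs: A@1 B@1 C@0
Step 3: thread A executes A2 (x = x). Shared: x=8. PCs: A@2 B@1 C@0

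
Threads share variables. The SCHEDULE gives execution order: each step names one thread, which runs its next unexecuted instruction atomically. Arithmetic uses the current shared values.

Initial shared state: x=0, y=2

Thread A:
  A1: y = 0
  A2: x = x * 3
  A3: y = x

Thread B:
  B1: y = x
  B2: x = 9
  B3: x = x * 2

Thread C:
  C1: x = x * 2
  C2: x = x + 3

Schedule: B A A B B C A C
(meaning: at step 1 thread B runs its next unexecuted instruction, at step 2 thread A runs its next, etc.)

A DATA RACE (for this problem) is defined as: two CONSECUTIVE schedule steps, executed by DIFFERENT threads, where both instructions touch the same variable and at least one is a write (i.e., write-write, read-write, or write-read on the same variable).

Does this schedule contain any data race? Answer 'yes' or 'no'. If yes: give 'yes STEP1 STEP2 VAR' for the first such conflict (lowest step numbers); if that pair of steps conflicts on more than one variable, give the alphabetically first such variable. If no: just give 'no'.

Steps 1,2: B(y = x) vs A(y = 0). RACE on y (W-W).
Steps 2,3: same thread (A). No race.
Steps 3,4: A(x = x * 3) vs B(x = 9). RACE on x (W-W).
Steps 4,5: same thread (B). No race.
Steps 5,6: B(x = x * 2) vs C(x = x * 2). RACE on x (W-W).
Steps 6,7: C(x = x * 2) vs A(y = x). RACE on x (W-R).
Steps 7,8: A(y = x) vs C(x = x + 3). RACE on x (R-W).
First conflict at steps 1,2.

Answer: yes 1 2 y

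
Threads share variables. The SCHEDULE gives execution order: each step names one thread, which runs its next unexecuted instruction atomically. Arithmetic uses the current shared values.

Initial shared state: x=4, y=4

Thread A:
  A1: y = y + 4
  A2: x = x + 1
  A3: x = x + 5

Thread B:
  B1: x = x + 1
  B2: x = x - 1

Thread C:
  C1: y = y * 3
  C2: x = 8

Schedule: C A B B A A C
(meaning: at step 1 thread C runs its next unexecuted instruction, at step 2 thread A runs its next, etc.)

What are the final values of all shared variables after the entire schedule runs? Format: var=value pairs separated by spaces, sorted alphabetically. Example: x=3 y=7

Step 1: thread C executes C1 (y = y * 3). Shared: x=4 y=12. PCs: A@0 B@0 C@1
Step 2: thread A executes A1 (y = y + 4). Shared: x=4 y=16. PCs: A@1 B@0 C@1
Step 3: thread B executes B1 (x = x + 1). Shared: x=5 y=16. PCs: A@1 B@1 C@1
Step 4: thread B executes B2 (x = x - 1). Shared: x=4 y=16. PCs: A@1 B@2 C@1
Step 5: thread A executes A2 (x = x + 1). Shared: x=5 y=16. PCs: A@2 B@2 C@1
Step 6: thread A executes A3 (x = x + 5). Shared: x=10 y=16. PCs: A@3 B@2 C@1
Step 7: thread C executes C2 (x = 8). Shared: x=8 y=16. PCs: A@3 B@2 C@2

Answer: x=8 y=16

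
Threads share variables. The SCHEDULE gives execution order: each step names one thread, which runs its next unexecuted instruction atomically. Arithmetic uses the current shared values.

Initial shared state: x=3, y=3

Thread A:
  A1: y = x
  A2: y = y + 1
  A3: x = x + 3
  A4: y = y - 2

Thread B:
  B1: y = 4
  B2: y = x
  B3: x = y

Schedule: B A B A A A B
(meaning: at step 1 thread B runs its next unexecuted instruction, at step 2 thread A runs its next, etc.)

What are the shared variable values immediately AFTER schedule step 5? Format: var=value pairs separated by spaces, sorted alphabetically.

Step 1: thread B executes B1 (y = 4). Shared: x=3 y=4. PCs: A@0 B@1
Step 2: thread A executes A1 (y = x). Shared: x=3 y=3. PCs: A@1 B@1
Step 3: thread B executes B2 (y = x). Shared: x=3 y=3. PCs: A@1 B@2
Step 4: thread A executes A2 (y = y + 1). Shared: x=3 y=4. PCs: A@2 B@2
Step 5: thread A executes A3 (x = x + 3). Shared: x=6 y=4. PCs: A@3 B@2

Answer: x=6 y=4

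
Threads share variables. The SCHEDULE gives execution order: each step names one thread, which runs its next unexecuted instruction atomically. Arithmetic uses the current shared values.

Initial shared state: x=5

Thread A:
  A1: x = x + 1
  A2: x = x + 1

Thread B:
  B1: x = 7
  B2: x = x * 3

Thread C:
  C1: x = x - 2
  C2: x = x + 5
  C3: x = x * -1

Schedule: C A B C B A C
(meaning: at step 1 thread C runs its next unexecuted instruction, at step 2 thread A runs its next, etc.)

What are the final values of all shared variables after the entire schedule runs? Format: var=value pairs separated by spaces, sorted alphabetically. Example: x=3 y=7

Answer: x=-37

Derivation:
Step 1: thread C executes C1 (x = x - 2). Shared: x=3. PCs: A@0 B@0 C@1
Step 2: thread A executes A1 (x = x + 1). Shared: x=4. PCs: A@1 B@0 C@1
Step 3: thread B executes B1 (x = 7). Shared: x=7. PCs: A@1 B@1 C@1
Step 4: thread C executes C2 (x = x + 5). Shared: x=12. PCs: A@1 B@1 C@2
Step 5: thread B executes B2 (x = x * 3). Shared: x=36. PCs: A@1 B@2 C@2
Step 6: thread A executes A2 (x = x + 1). Shared: x=37. PCs: A@2 B@2 C@2
Step 7: thread C executes C3 (x = x * -1). Shared: x=-37. PCs: A@2 B@2 C@3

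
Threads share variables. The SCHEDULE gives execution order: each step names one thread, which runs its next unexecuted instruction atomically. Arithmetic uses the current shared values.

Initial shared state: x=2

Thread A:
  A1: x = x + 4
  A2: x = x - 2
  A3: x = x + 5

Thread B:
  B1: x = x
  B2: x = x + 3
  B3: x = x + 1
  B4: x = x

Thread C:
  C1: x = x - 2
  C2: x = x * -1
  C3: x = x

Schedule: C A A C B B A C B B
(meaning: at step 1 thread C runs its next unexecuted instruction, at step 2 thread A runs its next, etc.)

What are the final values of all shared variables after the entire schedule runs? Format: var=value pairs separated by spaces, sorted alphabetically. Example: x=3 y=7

Answer: x=7

Derivation:
Step 1: thread C executes C1 (x = x - 2). Shared: x=0. PCs: A@0 B@0 C@1
Step 2: thread A executes A1 (x = x + 4). Shared: x=4. PCs: A@1 B@0 C@1
Step 3: thread A executes A2 (x = x - 2). Shared: x=2. PCs: A@2 B@0 C@1
Step 4: thread C executes C2 (x = x * -1). Shared: x=-2. PCs: A@2 B@0 C@2
Step 5: thread B executes B1 (x = x). Shared: x=-2. PCs: A@2 B@1 C@2
Step 6: thread B executes B2 (x = x + 3). Shared: x=1. PCs: A@2 B@2 C@2
Step 7: thread A executes A3 (x = x + 5). Shared: x=6. PCs: A@3 B@2 C@2
Step 8: thread C executes C3 (x = x). Shared: x=6. PCs: A@3 B@2 C@3
Step 9: thread B executes B3 (x = x + 1). Shared: x=7. PCs: A@3 B@3 C@3
Step 10: thread B executes B4 (x = x). Shared: x=7. PCs: A@3 B@4 C@3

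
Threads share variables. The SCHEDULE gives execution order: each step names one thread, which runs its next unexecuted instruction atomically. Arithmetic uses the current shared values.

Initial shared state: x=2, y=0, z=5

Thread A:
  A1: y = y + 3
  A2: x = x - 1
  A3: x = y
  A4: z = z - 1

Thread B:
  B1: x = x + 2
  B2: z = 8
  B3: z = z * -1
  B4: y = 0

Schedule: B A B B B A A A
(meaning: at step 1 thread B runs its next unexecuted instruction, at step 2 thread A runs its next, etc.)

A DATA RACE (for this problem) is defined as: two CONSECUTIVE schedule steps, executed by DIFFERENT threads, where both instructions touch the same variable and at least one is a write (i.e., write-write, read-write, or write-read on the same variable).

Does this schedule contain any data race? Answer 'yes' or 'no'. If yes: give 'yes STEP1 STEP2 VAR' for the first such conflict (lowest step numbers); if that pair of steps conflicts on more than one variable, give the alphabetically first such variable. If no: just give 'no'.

Answer: no

Derivation:
Steps 1,2: B(r=x,w=x) vs A(r=y,w=y). No conflict.
Steps 2,3: A(r=y,w=y) vs B(r=-,w=z). No conflict.
Steps 3,4: same thread (B). No race.
Steps 4,5: same thread (B). No race.
Steps 5,6: B(r=-,w=y) vs A(r=x,w=x). No conflict.
Steps 6,7: same thread (A). No race.
Steps 7,8: same thread (A). No race.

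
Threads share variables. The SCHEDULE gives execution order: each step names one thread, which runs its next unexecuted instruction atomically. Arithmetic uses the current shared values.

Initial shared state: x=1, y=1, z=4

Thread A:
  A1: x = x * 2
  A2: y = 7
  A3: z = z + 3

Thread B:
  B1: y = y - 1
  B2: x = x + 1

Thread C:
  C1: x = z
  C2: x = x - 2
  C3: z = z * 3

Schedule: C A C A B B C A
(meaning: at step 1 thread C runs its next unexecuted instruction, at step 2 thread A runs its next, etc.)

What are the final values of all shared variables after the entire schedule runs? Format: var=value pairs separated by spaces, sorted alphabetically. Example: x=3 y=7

Answer: x=7 y=6 z=15

Derivation:
Step 1: thread C executes C1 (x = z). Shared: x=4 y=1 z=4. PCs: A@0 B@0 C@1
Step 2: thread A executes A1 (x = x * 2). Shared: x=8 y=1 z=4. PCs: A@1 B@0 C@1
Step 3: thread C executes C2 (x = x - 2). Shared: x=6 y=1 z=4. PCs: A@1 B@0 C@2
Step 4: thread A executes A2 (y = 7). Shared: x=6 y=7 z=4. PCs: A@2 B@0 C@2
Step 5: thread B executes B1 (y = y - 1). Shared: x=6 y=6 z=4. PCs: A@2 B@1 C@2
Step 6: thread B executes B2 (x = x + 1). Shared: x=7 y=6 z=4. PCs: A@2 B@2 C@2
Step 7: thread C executes C3 (z = z * 3). Shared: x=7 y=6 z=12. PCs: A@2 B@2 C@3
Step 8: thread A executes A3 (z = z + 3). Shared: x=7 y=6 z=15. PCs: A@3 B@2 C@3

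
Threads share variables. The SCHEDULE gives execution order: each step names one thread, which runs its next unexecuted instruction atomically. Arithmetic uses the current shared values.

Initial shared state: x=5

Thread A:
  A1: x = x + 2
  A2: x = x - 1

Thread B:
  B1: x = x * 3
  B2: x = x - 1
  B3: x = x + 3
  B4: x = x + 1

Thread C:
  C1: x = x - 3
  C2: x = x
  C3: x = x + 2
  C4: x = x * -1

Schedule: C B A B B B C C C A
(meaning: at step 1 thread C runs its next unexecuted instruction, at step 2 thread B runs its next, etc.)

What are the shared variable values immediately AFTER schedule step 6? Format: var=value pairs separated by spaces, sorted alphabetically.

Answer: x=11

Derivation:
Step 1: thread C executes C1 (x = x - 3). Shared: x=2. PCs: A@0 B@0 C@1
Step 2: thread B executes B1 (x = x * 3). Shared: x=6. PCs: A@0 B@1 C@1
Step 3: thread A executes A1 (x = x + 2). Shared: x=8. PCs: A@1 B@1 C@1
Step 4: thread B executes B2 (x = x - 1). Shared: x=7. PCs: A@1 B@2 C@1
Step 5: thread B executes B3 (x = x + 3). Shared: x=10. PCs: A@1 B@3 C@1
Step 6: thread B executes B4 (x = x + 1). Shared: x=11. PCs: A@1 B@4 C@1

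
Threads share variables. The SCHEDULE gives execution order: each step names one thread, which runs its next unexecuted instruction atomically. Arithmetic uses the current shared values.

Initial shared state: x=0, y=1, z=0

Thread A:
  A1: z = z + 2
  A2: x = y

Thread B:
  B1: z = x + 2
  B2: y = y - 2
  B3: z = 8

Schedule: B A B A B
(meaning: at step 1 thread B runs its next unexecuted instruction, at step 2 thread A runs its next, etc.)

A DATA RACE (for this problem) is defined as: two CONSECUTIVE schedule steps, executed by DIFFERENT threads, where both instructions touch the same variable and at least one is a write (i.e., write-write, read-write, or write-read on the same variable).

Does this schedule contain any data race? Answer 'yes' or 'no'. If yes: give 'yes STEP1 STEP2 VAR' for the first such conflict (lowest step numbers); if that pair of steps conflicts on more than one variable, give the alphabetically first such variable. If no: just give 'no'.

Steps 1,2: B(z = x + 2) vs A(z = z + 2). RACE on z (W-W).
Steps 2,3: A(r=z,w=z) vs B(r=y,w=y). No conflict.
Steps 3,4: B(y = y - 2) vs A(x = y). RACE on y (W-R).
Steps 4,5: A(r=y,w=x) vs B(r=-,w=z). No conflict.
First conflict at steps 1,2.

Answer: yes 1 2 z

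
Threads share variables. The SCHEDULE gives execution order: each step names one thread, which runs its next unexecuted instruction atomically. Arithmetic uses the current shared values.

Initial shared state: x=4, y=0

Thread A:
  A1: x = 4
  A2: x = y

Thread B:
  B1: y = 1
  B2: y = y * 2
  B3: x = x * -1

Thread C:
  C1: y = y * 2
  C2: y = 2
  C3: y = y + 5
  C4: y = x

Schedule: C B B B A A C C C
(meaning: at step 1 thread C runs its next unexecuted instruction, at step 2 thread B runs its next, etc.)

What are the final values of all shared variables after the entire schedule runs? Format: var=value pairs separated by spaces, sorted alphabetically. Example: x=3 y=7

Answer: x=2 y=2

Derivation:
Step 1: thread C executes C1 (y = y * 2). Shared: x=4 y=0. PCs: A@0 B@0 C@1
Step 2: thread B executes B1 (y = 1). Shared: x=4 y=1. PCs: A@0 B@1 C@1
Step 3: thread B executes B2 (y = y * 2). Shared: x=4 y=2. PCs: A@0 B@2 C@1
Step 4: thread B executes B3 (x = x * -1). Shared: x=-4 y=2. PCs: A@0 B@3 C@1
Step 5: thread A executes A1 (x = 4). Shared: x=4 y=2. PCs: A@1 B@3 C@1
Step 6: thread A executes A2 (x = y). Shared: x=2 y=2. PCs: A@2 B@3 C@1
Step 7: thread C executes C2 (y = 2). Shared: x=2 y=2. PCs: A@2 B@3 C@2
Step 8: thread C executes C3 (y = y + 5). Shared: x=2 y=7. PCs: A@2 B@3 C@3
Step 9: thread C executes C4 (y = x). Shared: x=2 y=2. PCs: A@2 B@3 C@4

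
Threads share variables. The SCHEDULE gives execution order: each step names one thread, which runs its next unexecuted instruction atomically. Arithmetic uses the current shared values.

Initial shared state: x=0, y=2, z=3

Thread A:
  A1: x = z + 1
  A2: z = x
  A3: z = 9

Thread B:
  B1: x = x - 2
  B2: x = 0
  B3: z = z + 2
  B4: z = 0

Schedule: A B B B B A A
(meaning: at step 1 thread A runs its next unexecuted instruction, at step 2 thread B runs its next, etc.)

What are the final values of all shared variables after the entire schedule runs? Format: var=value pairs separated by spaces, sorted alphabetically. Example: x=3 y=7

Step 1: thread A executes A1 (x = z + 1). Shared: x=4 y=2 z=3. PCs: A@1 B@0
Step 2: thread B executes B1 (x = x - 2). Shared: x=2 y=2 z=3. PCs: A@1 B@1
Step 3: thread B executes B2 (x = 0). Shared: x=0 y=2 z=3. PCs: A@1 B@2
Step 4: thread B executes B3 (z = z + 2). Shared: x=0 y=2 z=5. PCs: A@1 B@3
Step 5: thread B executes B4 (z = 0). Shared: x=0 y=2 z=0. PCs: A@1 B@4
Step 6: thread A executes A2 (z = x). Shared: x=0 y=2 z=0. PCs: A@2 B@4
Step 7: thread A executes A3 (z = 9). Shared: x=0 y=2 z=9. PCs: A@3 B@4

Answer: x=0 y=2 z=9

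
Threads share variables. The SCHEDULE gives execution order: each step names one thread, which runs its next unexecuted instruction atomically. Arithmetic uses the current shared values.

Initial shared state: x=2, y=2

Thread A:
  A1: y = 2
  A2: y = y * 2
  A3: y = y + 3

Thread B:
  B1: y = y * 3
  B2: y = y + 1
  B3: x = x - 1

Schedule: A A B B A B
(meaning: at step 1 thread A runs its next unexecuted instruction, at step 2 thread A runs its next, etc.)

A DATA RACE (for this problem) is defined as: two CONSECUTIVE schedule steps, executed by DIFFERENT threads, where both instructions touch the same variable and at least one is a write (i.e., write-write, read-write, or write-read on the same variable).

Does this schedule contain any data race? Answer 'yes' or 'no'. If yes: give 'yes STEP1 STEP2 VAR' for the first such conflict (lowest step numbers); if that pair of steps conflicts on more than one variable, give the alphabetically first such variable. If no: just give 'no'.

Steps 1,2: same thread (A). No race.
Steps 2,3: A(y = y * 2) vs B(y = y * 3). RACE on y (W-W).
Steps 3,4: same thread (B). No race.
Steps 4,5: B(y = y + 1) vs A(y = y + 3). RACE on y (W-W).
Steps 5,6: A(r=y,w=y) vs B(r=x,w=x). No conflict.
First conflict at steps 2,3.

Answer: yes 2 3 y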